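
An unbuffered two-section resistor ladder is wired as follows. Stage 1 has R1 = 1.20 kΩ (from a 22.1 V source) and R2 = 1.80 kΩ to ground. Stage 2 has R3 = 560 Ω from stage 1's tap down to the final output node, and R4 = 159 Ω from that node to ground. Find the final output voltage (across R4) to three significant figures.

V_out ≈ 1.47 V

Stage 2 presents R3+R4 = 719.0 Ω as a load on stage 1's tap.
Stage 1's lower leg becomes R2‖(R3+R4) = 513.8 Ω, so V_mid = 22.1 × 513.8/1714 = 6.625 V.
Stage 2 is itself unloaded: V_out = V_mid × R4/(R3+R4) = 6.625 × 159/719.0 = 1.47 V.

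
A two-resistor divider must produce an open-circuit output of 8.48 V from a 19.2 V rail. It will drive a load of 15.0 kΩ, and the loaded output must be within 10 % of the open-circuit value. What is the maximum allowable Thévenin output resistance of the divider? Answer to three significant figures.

Loading drop = R_th/(R_th + R_L) ≤ 0.100, so R_th ≤ R_L · ε/(1−ε) = 15.0 kΩ × 0.100/0.9000 = 1.67 kΩ.

R_th ≤ 1.67 kΩ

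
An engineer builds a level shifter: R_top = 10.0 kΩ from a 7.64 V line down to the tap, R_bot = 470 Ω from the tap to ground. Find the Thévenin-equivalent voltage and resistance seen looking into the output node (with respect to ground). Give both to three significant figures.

V_th = 0.343 V, R_th = 449 Ω

V_th is the open-circuit tap voltage: 7.64 × 470/(10000 + 470) = 0.343 V.
With the supply zeroed, R_top and R_bot appear in parallel from the tap: R_th = R_top‖R_bot = (10000 × 470)/10470 = 449 Ω.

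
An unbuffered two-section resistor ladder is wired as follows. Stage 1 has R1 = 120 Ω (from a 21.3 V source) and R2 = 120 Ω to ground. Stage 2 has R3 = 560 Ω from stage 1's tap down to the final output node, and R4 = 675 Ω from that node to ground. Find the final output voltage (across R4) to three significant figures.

V_out ≈ 5.55 V

Stage 2 presents R3+R4 = 1235 Ω as a load on stage 1's tap.
Stage 1's lower leg becomes R2‖(R3+R4) = 109.4 Ω, so V_mid = 21.3 × 109.4/229.4 = 10.16 V.
Stage 2 is itself unloaded: V_out = V_mid × R4/(R3+R4) = 10.16 × 675/1235 = 5.55 V.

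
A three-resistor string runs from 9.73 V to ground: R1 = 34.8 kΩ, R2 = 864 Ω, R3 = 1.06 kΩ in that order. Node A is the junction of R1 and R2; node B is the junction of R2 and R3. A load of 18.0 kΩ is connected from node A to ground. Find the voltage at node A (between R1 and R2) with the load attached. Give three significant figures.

Below node A the series string R2+R3 = 1924 Ω sits in parallel with the 18000 Ω load: 1738 Ω.
V_A = 9.73 × 1738/(34800 + 1738) = 0.463 V.

V ≈ 0.463 V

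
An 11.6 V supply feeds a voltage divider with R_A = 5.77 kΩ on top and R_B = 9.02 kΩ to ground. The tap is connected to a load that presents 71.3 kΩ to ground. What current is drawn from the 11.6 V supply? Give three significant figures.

I ≈ 0.842 mA

R_B‖R_L = 8.007 kΩ, so the source sees R_A + R_B‖R_L = 13.78 kΩ.
I = 11.6 V / 13.78 kΩ = 0.842 mA.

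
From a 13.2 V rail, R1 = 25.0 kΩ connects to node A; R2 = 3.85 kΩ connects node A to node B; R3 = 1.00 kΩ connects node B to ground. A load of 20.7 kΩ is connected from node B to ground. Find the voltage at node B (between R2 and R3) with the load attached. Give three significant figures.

At node B, R3 is in parallel with the load: R3‖R_L = 0.9539 kΩ.
Below node A the resistance is R2 + (R3‖R_L) = 4.804 kΩ, so V_A = 13.2 × 4.804/29.80 = 2.128 V.
Then V_B = V_A × (R3‖R_L)/(R2 + R3‖R_L) = 2.128 × 0.9539/4.804 = 0.422 V.

V ≈ 0.422 V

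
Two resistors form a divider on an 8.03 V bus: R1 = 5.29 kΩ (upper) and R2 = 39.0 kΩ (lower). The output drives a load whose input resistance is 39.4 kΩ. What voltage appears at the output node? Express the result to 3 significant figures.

The load sits in parallel with R2: R2‖R_L = (39.0 × 39.4) / (39.0 + 39.4) = 19.60 kΩ.
V_out = 8.03 × 19.60 / (5.29 + 19.60) = 8.03 × 19.60/24.89 = 6.32 V.
(Unloaded it would have been 7.07 V.)

V_out ≈ 6.32 V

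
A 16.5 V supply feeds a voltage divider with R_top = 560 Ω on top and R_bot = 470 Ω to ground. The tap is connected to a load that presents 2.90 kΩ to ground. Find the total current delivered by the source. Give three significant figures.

R_bot‖R_L = 404.5 Ω, so the source sees R_top + R_bot‖R_L = 964.5 Ω.
I = 16.5 V / 964.5 Ω = 17.1 mA.

I ≈ 17.1 mA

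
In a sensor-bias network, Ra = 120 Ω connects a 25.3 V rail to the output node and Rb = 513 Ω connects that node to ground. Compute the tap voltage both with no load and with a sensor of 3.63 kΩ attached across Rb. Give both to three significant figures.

Unloaded: 20.5 V; loaded: 20.0 V

Open-circuit: V = 25.3 × 513/(120 + 513) = 20.5 V.
With the load, Rb becomes Rb‖R_L = 449.5 Ω, so V = 25.3 × 449.5/569.5 = 20.0 V.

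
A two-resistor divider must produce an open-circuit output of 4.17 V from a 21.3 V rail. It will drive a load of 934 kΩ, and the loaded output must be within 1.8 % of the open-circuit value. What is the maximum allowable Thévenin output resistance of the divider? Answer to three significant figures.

Loading drop = R_th/(R_th + R_L) ≤ 0.0180, so R_th ≤ R_L · ε/(1−ε) = 934 kΩ × 0.0180/0.9820 = 17.1 kΩ.
(Any R1, R2 with R2/(R1+R2) = 0.196 and R1‖R2 ≤ 17.1 kΩ will meet the spec.)

R_th ≤ 17.1 kΩ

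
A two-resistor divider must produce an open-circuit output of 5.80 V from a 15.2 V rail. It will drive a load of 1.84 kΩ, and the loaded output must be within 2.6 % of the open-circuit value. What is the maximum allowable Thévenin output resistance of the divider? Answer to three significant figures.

Loading drop = R_th/(R_th + R_L) ≤ 0.0260, so R_th ≤ R_L · ε/(1−ε) = 1.84 kΩ × 0.0260/0.9740 = 49.1 Ω.
(Any R1, R2 with R2/(R1+R2) = 0.382 and R1‖R2 ≤ 49.1 Ω will meet the spec.)

R_th ≤ 49.1 Ω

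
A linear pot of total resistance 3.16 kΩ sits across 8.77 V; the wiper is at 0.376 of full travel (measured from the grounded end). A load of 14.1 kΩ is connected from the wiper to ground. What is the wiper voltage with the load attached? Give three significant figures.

V ≈ 3.13 V

The wiper splits the pot into (1−α)R = 1.972 kΩ above and αR = 1.188 kΩ below.
Lower section ‖ load = 1.096 kΩ.
V_wiper = 8.77 × 1.096/(1.972 + 1.096) = 3.13 V.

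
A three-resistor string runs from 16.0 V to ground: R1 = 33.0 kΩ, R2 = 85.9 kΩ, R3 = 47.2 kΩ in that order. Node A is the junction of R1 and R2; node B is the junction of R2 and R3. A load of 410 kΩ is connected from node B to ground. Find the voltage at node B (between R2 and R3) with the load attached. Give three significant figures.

V ≈ 4.20 V

At node B, R3 is in parallel with the load: R3‖R_L = 42.33 kΩ.
Below node A the resistance is R2 + (R3‖R_L) = 128.2 kΩ, so V_A = 16.0 × 128.2/161.2 = 12.73 V.
Then V_B = V_A × (R3‖R_L)/(R2 + R3‖R_L) = 12.73 × 42.33/128.2 = 4.20 V.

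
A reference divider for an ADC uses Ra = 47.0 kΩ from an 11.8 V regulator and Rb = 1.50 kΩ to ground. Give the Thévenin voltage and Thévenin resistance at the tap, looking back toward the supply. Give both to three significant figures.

V_th is the open-circuit tap voltage: 11.8 × 1.50/(47.0 + 1.50) = 0.365 V.
With the supply zeroed, Ra and Rb appear in parallel from the tap: R_th = Ra‖Rb = (47.0 × 1.50)/48.50 = 1.45 kΩ.

V_th = 0.365 V, R_th = 1.45 kΩ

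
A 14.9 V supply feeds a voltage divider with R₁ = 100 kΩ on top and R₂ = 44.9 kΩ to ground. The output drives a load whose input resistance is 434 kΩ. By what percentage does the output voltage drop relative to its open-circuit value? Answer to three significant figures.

6.66 %

The divider's output (Thévenin) resistance is R₁‖R₂ = 30.99 kΩ.
Fractional drop under load = R_th/(R_th + R_L) = 30.99 / (30.99 + 434) = 0.06664.
So the output falls by 6.66 %.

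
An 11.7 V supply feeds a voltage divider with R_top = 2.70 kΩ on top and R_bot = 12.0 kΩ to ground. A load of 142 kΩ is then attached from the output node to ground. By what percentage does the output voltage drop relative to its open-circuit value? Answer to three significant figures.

1.53 %

The divider's output (Thévenin) resistance is R_top‖R_bot = 2.204 kΩ.
Fractional drop under load = R_th/(R_th + R_L) = 2.204 / (2.204 + 142) = 0.01528.
So the output falls by 1.53 %.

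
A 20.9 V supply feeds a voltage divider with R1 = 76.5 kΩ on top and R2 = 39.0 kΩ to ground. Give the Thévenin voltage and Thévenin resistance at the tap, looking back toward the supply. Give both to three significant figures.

V_th is the open-circuit tap voltage: 20.9 × 39.0/(76.5 + 39.0) = 7.06 V.
With the supply zeroed, R1 and R2 appear in parallel from the tap: R_th = R1‖R2 = (76.5 × 39.0)/115.5 = 25.8 kΩ.

V_th = 7.06 V, R_th = 25.8 kΩ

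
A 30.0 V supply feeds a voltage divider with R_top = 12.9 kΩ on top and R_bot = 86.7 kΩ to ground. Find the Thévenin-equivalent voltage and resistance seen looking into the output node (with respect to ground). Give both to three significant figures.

V_th = 26.1 V, R_th = 11.2 kΩ

V_th is the open-circuit tap voltage: 30.0 × 86.7/(12.9 + 86.7) = 26.1 V.
With the supply zeroed, R_top and R_bot appear in parallel from the tap: R_th = R_top‖R_bot = (12.9 × 86.7)/99.60 = 11.2 kΩ.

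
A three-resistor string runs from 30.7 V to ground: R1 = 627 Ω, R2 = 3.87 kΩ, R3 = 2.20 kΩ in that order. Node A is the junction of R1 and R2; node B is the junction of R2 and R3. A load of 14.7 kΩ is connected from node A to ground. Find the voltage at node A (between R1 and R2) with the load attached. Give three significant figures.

V ≈ 26.8 V

Below node A the series string R2+R3 = 6070 Ω sits in parallel with the 14700 Ω load: 4296 Ω.
V_A = 30.7 × 4296/(627 + 4296) = 26.8 V.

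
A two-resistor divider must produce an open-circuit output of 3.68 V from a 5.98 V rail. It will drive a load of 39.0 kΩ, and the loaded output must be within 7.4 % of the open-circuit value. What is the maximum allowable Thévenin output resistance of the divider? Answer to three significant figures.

Loading drop = R_th/(R_th + R_L) ≤ 0.0740, so R_th ≤ R_L · ε/(1−ε) = 39.0 kΩ × 0.0740/0.9260 = 3.12 kΩ.

R_th ≤ 3.12 kΩ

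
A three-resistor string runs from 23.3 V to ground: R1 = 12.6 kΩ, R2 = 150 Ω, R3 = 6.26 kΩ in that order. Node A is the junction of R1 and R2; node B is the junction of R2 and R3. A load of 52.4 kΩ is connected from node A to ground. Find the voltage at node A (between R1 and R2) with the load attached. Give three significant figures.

V ≈ 7.27 V

Below node A the series string R2+R3 = 6410 Ω sits in parallel with the 52400 Ω load: 5711 Ω.
V_A = 23.3 × 5711/(12600 + 5711) = 7.27 V.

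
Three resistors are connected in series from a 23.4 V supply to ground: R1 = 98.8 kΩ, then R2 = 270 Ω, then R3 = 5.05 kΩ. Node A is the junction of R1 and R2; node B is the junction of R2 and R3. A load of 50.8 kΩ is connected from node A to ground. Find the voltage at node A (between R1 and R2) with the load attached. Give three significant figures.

V ≈ 1.09 V

Below node A the series string R2+R3 = 5320 Ω sits in parallel with the 50800 Ω load: 4816 Ω.
V_A = 23.4 × 4816/(98800 + 4816) = 1.09 V.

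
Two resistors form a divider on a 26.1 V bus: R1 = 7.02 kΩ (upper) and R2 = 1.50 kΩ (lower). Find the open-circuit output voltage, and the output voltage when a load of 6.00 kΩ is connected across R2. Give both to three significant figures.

Unloaded: 4.60 V; loaded: 3.81 V

Open-circuit: V = 26.1 × 1.50/(7.02 + 1.50) = 4.60 V.
With the load, R2 becomes R2‖R_L = 1.200 kΩ, so V = 26.1 × 1.200/8.220 = 3.81 V.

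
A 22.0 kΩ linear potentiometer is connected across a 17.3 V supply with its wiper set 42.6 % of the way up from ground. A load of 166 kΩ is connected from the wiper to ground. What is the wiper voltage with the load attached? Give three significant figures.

V ≈ 7.14 V

The wiper splits the pot into (1−α)R = 12.63 kΩ above and αR = 9.372 kΩ below.
Lower section ‖ load = 8.871 kΩ.
V_wiper = 17.3 × 8.871/(12.63 + 8.871) = 7.14 V.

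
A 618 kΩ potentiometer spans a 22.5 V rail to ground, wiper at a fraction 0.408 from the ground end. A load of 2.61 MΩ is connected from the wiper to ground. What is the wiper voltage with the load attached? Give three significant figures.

The wiper splits the pot into (1−α)R = 365.9 kΩ above and αR = 252.1 kΩ below.
Lower section ‖ load = 229.9 kΩ.
V_wiper = 22.5 × 229.9/(365.9 + 229.9) = 8.68 V.

V ≈ 8.68 V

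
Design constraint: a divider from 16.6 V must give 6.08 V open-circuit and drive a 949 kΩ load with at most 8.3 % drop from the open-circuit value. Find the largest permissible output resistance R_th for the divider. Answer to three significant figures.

Loading drop = R_th/(R_th + R_L) ≤ 0.0830, so R_th ≤ R_L · ε/(1−ε) = 949 kΩ × 0.0830/0.9170 = 85.9 kΩ.

R_th ≤ 85.9 kΩ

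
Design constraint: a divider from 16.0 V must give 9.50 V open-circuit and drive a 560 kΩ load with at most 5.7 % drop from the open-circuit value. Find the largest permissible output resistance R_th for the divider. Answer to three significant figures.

Loading drop = R_th/(R_th + R_L) ≤ 0.0570, so R_th ≤ R_L · ε/(1−ε) = 560 kΩ × 0.0570/0.9430 = 33.8 kΩ.
(Any R1, R2 with R2/(R1+R2) = 0.594 and R1‖R2 ≤ 33.8 kΩ will meet the spec.)

R_th ≤ 33.8 kΩ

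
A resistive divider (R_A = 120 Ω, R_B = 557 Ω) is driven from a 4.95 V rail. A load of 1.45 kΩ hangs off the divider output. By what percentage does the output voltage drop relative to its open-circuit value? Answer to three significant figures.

The divider's output (Thévenin) resistance is R_A‖R_B = 98.73 Ω.
Fractional drop under load = R_th/(R_th + R_L) = 98.73 / (98.73 + 1450) = 0.06375.
So the output falls by 6.37 %.

6.37 %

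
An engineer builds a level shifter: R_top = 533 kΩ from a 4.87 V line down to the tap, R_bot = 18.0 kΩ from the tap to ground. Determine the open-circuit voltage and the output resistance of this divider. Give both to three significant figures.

V_th = 0.159 V, R_th = 17.4 kΩ

V_th is the open-circuit tap voltage: 4.87 × 18.0/(533 + 18.0) = 0.159 V.
With the supply zeroed, R_top and R_bot appear in parallel from the tap: R_th = R_top‖R_bot = (533 × 18.0)/551.0 = 17.4 kΩ.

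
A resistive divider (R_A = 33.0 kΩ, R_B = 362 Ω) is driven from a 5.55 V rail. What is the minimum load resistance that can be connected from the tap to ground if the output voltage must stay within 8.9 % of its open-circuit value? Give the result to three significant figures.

R_L(min) ≈ 3.67 kΩ

Output resistance R_th = R_A‖R_B = (33000 × 362)/33360 = 358.1 Ω.
The fractional drop is R_th/(R_th + R_L); requiring this ≤ 0.0890 gives R_L ≥ R_th(1/0.0890 − 1) = 358.1 × 10.24 = 3.67 kΩ.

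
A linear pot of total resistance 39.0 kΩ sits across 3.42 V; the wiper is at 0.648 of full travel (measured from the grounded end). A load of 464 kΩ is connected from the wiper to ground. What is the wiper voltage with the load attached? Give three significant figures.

V ≈ 2.17 V

The wiper splits the pot into (1−α)R = 13.73 kΩ above and αR = 25.27 kΩ below.
Lower section ‖ load = 23.97 kΩ.
V_wiper = 3.42 × 23.97/(13.73 + 23.97) = 2.17 V.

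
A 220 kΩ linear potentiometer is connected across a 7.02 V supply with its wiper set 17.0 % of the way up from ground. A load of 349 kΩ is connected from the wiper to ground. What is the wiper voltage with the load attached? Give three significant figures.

The wiper splits the pot into (1−α)R = 182.6 kΩ above and αR = 37.40 kΩ below.
Lower section ‖ load = 33.78 kΩ.
V_wiper = 7.02 × 33.78/(182.6 + 33.78) = 1.10 V.

V ≈ 1.10 V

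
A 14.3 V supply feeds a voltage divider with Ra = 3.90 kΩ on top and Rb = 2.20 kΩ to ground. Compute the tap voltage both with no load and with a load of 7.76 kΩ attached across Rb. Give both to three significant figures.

Unloaded: 5.16 V; loaded: 4.37 V

Open-circuit: V = 14.3 × 2.20/(3.90 + 2.20) = 5.16 V.
With the load, Rb becomes Rb‖R_L = 1.714 kΩ, so V = 14.3 × 1.714/5.614 = 4.37 V.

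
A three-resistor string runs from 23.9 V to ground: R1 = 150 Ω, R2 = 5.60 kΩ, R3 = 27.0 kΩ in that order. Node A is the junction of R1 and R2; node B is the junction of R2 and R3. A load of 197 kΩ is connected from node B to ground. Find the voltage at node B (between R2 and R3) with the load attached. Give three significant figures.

V ≈ 19.2 V

At node B, R3 is in parallel with the load: R3‖R_L = 23750 Ω.
Below node A the resistance is R2 + (R3‖R_L) = 29350 Ω, so V_A = 23.9 × 29350/29500 = 23.78 V.
Then V_B = V_A × (R3‖R_L)/(R2 + R3‖R_L) = 23.78 × 23750/29350 = 19.2 V.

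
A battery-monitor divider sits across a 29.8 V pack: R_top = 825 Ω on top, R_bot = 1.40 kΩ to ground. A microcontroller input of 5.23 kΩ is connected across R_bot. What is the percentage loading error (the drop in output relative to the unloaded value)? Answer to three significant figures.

Unloaded V = 29.8 × 1400/2225 = 18.751 V.
Loaded: R_bot‖R_L = 1104 Ω, giving V = 29.8 × 1104/1929 = 17.058 V.
Drop = (18.751 − 17.058) / 18.751 = 9.03 %.

9.03 %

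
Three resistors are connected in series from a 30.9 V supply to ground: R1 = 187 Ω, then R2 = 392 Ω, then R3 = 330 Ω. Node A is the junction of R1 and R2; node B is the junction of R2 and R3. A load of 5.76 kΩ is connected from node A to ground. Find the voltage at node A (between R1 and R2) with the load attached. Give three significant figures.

V ≈ 23.9 V

Below node A the series string R2+R3 = 722.0 Ω sits in parallel with the 5760 Ω load: 641.6 Ω.
V_A = 30.9 × 641.6/(187 + 641.6) = 23.9 V.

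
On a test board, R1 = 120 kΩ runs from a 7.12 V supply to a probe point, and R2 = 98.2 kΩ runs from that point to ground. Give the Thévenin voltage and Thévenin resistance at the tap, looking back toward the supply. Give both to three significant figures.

V_th = 3.20 V, R_th = 54.0 kΩ

V_th is the open-circuit tap voltage: 7.12 × 98.2/(120 + 98.2) = 3.20 V.
With the supply zeroed, R1 and R2 appear in parallel from the tap: R_th = R1‖R2 = (120 × 98.2)/218.2 = 54.0 kΩ.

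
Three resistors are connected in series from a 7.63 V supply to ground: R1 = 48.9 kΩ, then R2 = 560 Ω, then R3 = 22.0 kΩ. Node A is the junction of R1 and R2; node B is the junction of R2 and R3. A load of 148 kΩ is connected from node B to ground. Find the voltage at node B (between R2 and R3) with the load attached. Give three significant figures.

At node B, R3 is in parallel with the load: R3‖R_L = 19150 Ω.
Below node A the resistance is R2 + (R3‖R_L) = 19710 Ω, so V_A = 7.63 × 19710/68610 = 2.192 V.
Then V_B = V_A × (R3‖R_L)/(R2 + R3‖R_L) = 2.192 × 19150/19710 = 2.13 V.

V ≈ 2.13 V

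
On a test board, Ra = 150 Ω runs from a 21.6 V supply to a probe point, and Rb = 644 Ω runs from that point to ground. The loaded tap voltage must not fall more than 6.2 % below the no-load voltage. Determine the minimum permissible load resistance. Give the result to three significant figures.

Output resistance R_th = Ra‖Rb = (150 × 644)/794.0 = 121.7 Ω.
The fractional drop is R_th/(R_th + R_L); requiring this ≤ 0.0620 gives R_L ≥ R_th(1/0.0620 − 1) = 121.7 × 15.13 = 1.84 kΩ.

R_L(min) ≈ 1.84 kΩ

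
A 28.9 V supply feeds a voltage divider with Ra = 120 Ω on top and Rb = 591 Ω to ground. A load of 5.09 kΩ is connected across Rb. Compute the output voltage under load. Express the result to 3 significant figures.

V_out ≈ 23.6 V

The load sits in parallel with Rb: Rb‖R_L = (591 × 5090) / (591 + 5090) = 529.5 Ω.
V_out = 28.9 × 529.5 / (120 + 529.5) = 28.9 × 529.5/649.5 = 23.6 V.
(Unloaded it would have been 24.0 V.)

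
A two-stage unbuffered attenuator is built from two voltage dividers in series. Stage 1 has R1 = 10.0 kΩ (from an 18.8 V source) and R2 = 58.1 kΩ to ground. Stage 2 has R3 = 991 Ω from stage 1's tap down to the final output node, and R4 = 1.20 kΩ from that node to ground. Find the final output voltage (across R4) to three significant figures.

V_out ≈ 1.80 V

Stage 2 presents R3+R4 = 2191 Ω as a load on stage 1's tap.
Stage 1's lower leg becomes R2‖(R3+R4) = 2111 Ω, so V_mid = 18.8 × 2111/12110 = 3.277 V.
Stage 2 is itself unloaded: V_out = V_mid × R4/(R3+R4) = 3.277 × 1200/2191 = 1.80 V.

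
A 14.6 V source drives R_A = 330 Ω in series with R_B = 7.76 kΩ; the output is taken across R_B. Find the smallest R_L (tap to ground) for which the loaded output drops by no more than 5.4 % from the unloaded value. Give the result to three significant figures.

Output resistance R_th = R_A‖R_B = (330 × 7760)/8090 = 316.5 Ω.
The fractional drop is R_th/(R_th + R_L); requiring this ≤ 0.0540 gives R_L ≥ R_th(1/0.0540 − 1) = 316.5 × 17.52 = 5.55 kΩ.

R_L(min) ≈ 5.55 kΩ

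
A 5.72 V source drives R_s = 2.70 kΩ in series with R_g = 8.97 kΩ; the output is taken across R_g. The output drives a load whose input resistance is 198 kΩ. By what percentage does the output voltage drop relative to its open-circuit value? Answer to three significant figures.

The divider's output (Thévenin) resistance is R_s‖R_g = 2.075 kΩ.
Fractional drop under load = R_th/(R_th + R_L) = 2.075 / (2.075 + 198) = 0.01037.
So the output falls by 1.04 %.

1.04 %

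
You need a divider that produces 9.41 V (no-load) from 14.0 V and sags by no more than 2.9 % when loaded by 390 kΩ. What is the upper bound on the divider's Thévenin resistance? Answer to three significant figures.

R_th ≤ 11.6 kΩ

Loading drop = R_th/(R_th + R_L) ≤ 0.0290, so R_th ≤ R_L · ε/(1−ε) = 390 kΩ × 0.0290/0.9710 = 11.6 kΩ.
(Any R1, R2 with R2/(R1+R2) = 0.672 and R1‖R2 ≤ 11.6 kΩ will meet the spec.)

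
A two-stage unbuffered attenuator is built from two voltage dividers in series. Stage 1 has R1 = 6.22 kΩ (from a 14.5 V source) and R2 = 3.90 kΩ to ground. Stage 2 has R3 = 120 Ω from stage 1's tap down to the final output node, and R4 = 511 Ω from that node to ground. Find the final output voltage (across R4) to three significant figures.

Stage 2 presents R3+R4 = 631.0 Ω as a load on stage 1's tap.
Stage 1's lower leg becomes R2‖(R3+R4) = 543.1 Ω, so V_mid = 14.5 × 543.1/6763 = 1.164 V.
Stage 2 is itself unloaded: V_out = V_mid × R4/(R3+R4) = 1.164 × 511/631.0 = 0.943 V.

V_out ≈ 0.943 V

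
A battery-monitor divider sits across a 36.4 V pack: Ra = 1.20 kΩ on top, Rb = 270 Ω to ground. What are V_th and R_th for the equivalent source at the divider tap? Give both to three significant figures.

V_th = 6.69 V, R_th = 220 Ω

V_th is the open-circuit tap voltage: 36.4 × 270/(1200 + 270) = 6.69 V.
With the supply zeroed, Ra and Rb appear in parallel from the tap: R_th = Ra‖Rb = (1200 × 270)/1470 = 220 Ω.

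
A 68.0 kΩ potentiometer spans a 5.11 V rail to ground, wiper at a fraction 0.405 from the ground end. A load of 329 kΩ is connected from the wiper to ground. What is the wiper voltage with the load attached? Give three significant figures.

V ≈ 1.97 V

The wiper splits the pot into (1−α)R = 40.46 kΩ above and αR = 27.54 kΩ below.
Lower section ‖ load = 25.41 kΩ.
V_wiper = 5.11 × 25.41/(40.46 + 25.41) = 1.97 V.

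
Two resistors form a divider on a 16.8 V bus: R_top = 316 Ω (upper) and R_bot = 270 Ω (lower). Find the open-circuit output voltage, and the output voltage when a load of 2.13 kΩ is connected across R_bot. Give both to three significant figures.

Unloaded: 7.74 V; loaded: 7.25 V

Open-circuit: V = 16.8 × 270/(316 + 270) = 7.74 V.
With the load, R_bot becomes R_bot‖R_L = 239.6 Ω, so V = 16.8 × 239.6/555.6 = 7.25 V.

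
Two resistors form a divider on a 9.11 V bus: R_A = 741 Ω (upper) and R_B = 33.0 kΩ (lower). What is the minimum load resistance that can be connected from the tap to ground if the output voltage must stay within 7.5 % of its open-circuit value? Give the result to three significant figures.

R_L(min) ≈ 8.94 kΩ

Output resistance R_th = R_A‖R_B = (741 × 33000)/33740 = 724.7 Ω.
The fractional drop is R_th/(R_th + R_L); requiring this ≤ 0.0750 gives R_L ≥ R_th(1/0.0750 − 1) = 724.7 × 12.33 = 8.94 kΩ.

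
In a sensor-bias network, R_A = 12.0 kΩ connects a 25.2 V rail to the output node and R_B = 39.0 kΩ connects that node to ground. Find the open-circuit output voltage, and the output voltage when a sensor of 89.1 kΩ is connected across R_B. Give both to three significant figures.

Open-circuit: V = 25.2 × 39.0/(12.0 + 39.0) = 19.3 V.
With the load, R_B becomes R_B‖R_L = 27.13 kΩ, so V = 25.2 × 27.13/39.13 = 17.5 V.

Unloaded: 19.3 V; loaded: 17.5 V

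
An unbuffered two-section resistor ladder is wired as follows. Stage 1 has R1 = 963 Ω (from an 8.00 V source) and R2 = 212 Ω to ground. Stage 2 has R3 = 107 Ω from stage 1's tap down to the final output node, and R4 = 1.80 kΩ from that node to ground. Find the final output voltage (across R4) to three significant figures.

V_out ≈ 1.25 V

Stage 2 presents R3+R4 = 1907 Ω as a load on stage 1's tap.
Stage 1's lower leg becomes R2‖(R3+R4) = 190.8 Ω, so V_mid = 8.00 × 190.8/1154 = 1.323 V.
Stage 2 is itself unloaded: V_out = V_mid × R4/(R3+R4) = 1.323 × 1800/1907 = 1.25 V.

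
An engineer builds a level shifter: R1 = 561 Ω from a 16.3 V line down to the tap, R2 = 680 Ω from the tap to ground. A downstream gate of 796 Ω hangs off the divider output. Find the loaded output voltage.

The load sits in parallel with R2: R2‖R_L = (680 × 796) / (680 + 796) = 366.7 Ω.
V_out = 16.3 × 366.7 / (561 + 366.7) = 16.3 × 366.7/927.7 = 6.44 V.
(Unloaded it would have been 8.93 V.)

V_out ≈ 6.44 V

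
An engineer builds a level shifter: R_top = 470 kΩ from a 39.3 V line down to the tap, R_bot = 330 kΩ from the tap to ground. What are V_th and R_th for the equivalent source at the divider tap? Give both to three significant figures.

V_th is the open-circuit tap voltage: 39.3 × 330/(470 + 330) = 16.2 V.
With the supply zeroed, R_top and R_bot appear in parallel from the tap: R_th = R_top‖R_bot = (470 × 330)/800.0 = 194 kΩ.

V_th = 16.2 V, R_th = 194 kΩ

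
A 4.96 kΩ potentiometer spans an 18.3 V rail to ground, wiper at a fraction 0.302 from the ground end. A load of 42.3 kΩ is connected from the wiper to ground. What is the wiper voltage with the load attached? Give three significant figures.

V ≈ 5.39 V

The wiper splits the pot into (1−α)R = 3.462 kΩ above and αR = 1.498 kΩ below.
Lower section ‖ load = 1.447 kΩ.
V_wiper = 18.3 × 1.447/(3.462 + 1.447) = 5.39 V.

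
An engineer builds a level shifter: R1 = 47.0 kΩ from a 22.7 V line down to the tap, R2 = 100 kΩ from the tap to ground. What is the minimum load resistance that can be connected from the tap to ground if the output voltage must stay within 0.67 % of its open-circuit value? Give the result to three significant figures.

R_L(min) ≈ 4.74 MΩ

Output resistance R_th = R1‖R2 = (47.0 × 100)/147.0 = 31.97 kΩ.
The fractional drop is R_th/(R_th + R_L); requiring this ≤ 0.00670 gives R_L ≥ R_th(1/0.00670 − 1) = 31.97 × 148.3 = 4.74 MΩ.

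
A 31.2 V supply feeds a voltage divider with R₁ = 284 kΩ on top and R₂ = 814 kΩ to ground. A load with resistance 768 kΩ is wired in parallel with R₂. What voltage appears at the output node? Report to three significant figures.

V_out ≈ 18.2 V

The load sits in parallel with R₂: R₂‖R_L = (814 × 768) / (814 + 768) = 395.2 kΩ.
V_out = 31.2 × 395.2 / (284 + 395.2) = 31.2 × 395.2/679.2 = 18.2 V.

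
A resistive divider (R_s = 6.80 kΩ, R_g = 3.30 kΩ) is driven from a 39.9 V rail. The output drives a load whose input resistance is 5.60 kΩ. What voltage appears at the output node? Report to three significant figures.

V_out ≈ 9.33 V

The load sits in parallel with R_g: R_g‖R_L = (3.30 × 5.60) / (3.30 + 5.60) = 2.076 kΩ.
V_out = 39.9 × 2.076 / (6.80 + 2.076) = 39.9 × 2.076/8.876 = 9.33 V.
(Unloaded it would have been 13.0 V.)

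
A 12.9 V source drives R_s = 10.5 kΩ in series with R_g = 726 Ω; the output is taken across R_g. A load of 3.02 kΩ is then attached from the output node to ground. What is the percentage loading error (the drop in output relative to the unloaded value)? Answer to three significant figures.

The divider's output (Thévenin) resistance is R_s‖R_g = 679.0 Ω.
Fractional drop under load = R_th/(R_th + R_L) = 679.0 / (679.0 + 3020) = 0.1836.
So the output falls by 18.4 %.

18.4 %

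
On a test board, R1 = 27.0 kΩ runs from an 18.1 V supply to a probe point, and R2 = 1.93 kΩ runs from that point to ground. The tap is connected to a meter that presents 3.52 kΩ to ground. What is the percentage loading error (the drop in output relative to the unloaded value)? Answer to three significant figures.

33.9 %

The divider's output (Thévenin) resistance is R1‖R2 = 1.801 kΩ.
Fractional drop under load = R_th/(R_th + R_L) = 1.801 / (1.801 + 3.52) = 0.3385.
So the output falls by 33.9 %.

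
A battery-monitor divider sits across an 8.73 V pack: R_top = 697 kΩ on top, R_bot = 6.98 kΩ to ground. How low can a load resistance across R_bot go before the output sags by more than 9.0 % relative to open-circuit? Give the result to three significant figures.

R_L(min) ≈ 69.9 kΩ

Output resistance R_th = R_top‖R_bot = (697 × 6.98)/704.0 = 6.911 kΩ.
The fractional drop is R_th/(R_th + R_L); requiring this ≤ 0.0900 gives R_L ≥ R_th(1/0.0900 − 1) = 6.911 × 10.11 = 69.9 kΩ.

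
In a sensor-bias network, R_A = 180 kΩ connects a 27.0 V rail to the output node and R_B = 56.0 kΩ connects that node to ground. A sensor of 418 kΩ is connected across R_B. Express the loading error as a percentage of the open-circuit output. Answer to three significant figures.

9.27 %

The divider's output (Thévenin) resistance is R_A‖R_B = 42.71 kΩ.
Fractional drop under load = R_th/(R_th + R_L) = 42.71 / (42.71 + 418) = 0.09271.
So the output falls by 9.27 %.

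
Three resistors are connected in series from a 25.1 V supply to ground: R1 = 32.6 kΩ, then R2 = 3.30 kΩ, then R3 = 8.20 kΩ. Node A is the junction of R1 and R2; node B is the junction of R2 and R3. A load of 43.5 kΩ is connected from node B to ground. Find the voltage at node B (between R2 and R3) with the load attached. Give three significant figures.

V ≈ 4.05 V

At node B, R3 is in parallel with the load: R3‖R_L = 6.899 kΩ.
Below node A the resistance is R2 + (R3‖R_L) = 10.20 kΩ, so V_A = 25.1 × 10.20/42.80 = 5.982 V.
Then V_B = V_A × (R3‖R_L)/(R2 + R3‖R_L) = 5.982 × 6.899/10.20 = 4.05 V.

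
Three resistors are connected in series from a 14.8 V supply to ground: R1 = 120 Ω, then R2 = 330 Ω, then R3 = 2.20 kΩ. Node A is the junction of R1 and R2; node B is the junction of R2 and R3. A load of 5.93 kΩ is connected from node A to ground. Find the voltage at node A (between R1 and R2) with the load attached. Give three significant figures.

Below node A the series string R2+R3 = 2530 Ω sits in parallel with the 5930 Ω load: 1773 Ω.
V_A = 14.8 × 1773/(120 + 1773) = 13.9 V.

V ≈ 13.9 V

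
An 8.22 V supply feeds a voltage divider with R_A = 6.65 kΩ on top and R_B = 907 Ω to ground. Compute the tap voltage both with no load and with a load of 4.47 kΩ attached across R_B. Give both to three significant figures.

Open-circuit: V = 8.22 × 907/(6650 + 907) = 0.987 V.
With the load, R_B becomes R_B‖R_L = 754.0 Ω, so V = 8.22 × 754.0/7404 = 0.837 V.

Unloaded: 0.987 V; loaded: 0.837 V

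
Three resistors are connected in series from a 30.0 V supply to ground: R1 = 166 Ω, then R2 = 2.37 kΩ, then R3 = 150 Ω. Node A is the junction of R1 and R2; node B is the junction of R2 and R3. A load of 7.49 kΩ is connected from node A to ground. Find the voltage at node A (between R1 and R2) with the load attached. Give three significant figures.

V ≈ 27.6 V

Below node A the series string R2+R3 = 2520 Ω sits in parallel with the 7490 Ω load: 1886 Ω.
V_A = 30.0 × 1886/(166 + 1886) = 27.6 V.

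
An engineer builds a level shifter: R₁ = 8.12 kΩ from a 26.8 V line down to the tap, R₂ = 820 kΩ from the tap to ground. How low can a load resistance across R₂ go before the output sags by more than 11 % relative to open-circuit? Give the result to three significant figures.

Output resistance R_th = R₁‖R₂ = (8.12 × 820)/828.1 = 8.040 kΩ.
The fractional drop is R_th/(R_th + R_L); requiring this ≤ 0.110 gives R_L ≥ R_th(1/0.110 − 1) = 8.040 × 8.091 = 65.1 kΩ.

R_L(min) ≈ 65.1 kΩ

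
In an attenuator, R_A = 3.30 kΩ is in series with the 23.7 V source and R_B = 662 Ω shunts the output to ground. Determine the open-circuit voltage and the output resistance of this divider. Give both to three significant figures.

V_th = 3.96 V, R_th = 551 Ω

V_th is the open-circuit tap voltage: 23.7 × 662/(3300 + 662) = 3.96 V.
With the supply zeroed, R_A and R_B appear in parallel from the tap: R_th = R_A‖R_B = (3300 × 662)/3962 = 551 Ω.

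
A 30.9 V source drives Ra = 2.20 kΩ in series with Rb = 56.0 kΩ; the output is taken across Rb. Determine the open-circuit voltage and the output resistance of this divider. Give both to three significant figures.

V_th is the open-circuit tap voltage: 30.9 × 56.0/(2.20 + 56.0) = 29.7 V.
With the supply zeroed, Ra and Rb appear in parallel from the tap: R_th = Ra‖Rb = (2.20 × 56.0)/58.20 = 2.12 kΩ.

V_th = 29.7 V, R_th = 2.12 kΩ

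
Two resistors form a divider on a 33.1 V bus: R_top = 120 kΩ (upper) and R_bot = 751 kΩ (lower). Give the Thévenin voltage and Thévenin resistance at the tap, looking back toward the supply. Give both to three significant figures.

V_th is the open-circuit tap voltage: 33.1 × 751/(120 + 751) = 28.5 V.
With the supply zeroed, R_top and R_bot appear in parallel from the tap: R_th = R_top‖R_bot = (120 × 751)/871.0 = 103 kΩ.

V_th = 28.5 V, R_th = 103 kΩ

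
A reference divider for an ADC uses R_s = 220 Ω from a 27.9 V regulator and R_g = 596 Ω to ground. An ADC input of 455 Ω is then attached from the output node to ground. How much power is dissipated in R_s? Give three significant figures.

P ≈ 749 mW

Total resistance from the source is R_s + (R_g‖R_L) = 478.0 Ω, so I = 27.9/478.0 Ω = 58.37 mA.
P = I²·R_s = (58.37 mA)² × 220 Ω = 749 mW.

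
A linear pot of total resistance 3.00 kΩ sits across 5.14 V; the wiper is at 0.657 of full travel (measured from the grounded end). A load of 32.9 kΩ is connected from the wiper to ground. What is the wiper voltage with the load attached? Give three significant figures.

The wiper splits the pot into (1−α)R = 1.029 kΩ above and αR = 1.971 kΩ below.
Lower section ‖ load = 1.860 kΩ.
V_wiper = 5.14 × 1.860/(1.029 + 1.860) = 3.31 V.

V ≈ 3.31 V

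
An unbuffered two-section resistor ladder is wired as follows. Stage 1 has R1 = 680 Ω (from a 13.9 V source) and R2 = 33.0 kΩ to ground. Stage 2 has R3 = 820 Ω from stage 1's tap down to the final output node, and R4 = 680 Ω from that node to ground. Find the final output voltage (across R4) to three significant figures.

Stage 2 presents R3+R4 = 1500 Ω as a load on stage 1's tap.
Stage 1's lower leg becomes R2‖(R3+R4) = 1435 Ω, so V_mid = 13.9 × 1435/2115 = 9.431 V.
Stage 2 is itself unloaded: V_out = V_mid × R4/(R3+R4) = 9.431 × 680/1500 = 4.28 V.

V_out ≈ 4.28 V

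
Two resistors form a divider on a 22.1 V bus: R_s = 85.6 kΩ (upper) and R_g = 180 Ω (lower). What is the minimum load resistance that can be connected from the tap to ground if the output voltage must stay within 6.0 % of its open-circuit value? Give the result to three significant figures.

Output resistance R_th = R_s‖R_g = (85600 × 180)/85780 = 179.6 Ω.
The fractional drop is R_th/(R_th + R_L); requiring this ≤ 0.0600 gives R_L ≥ R_th(1/0.0600 − 1) = 179.6 × 15.67 = 2.81 kΩ.

R_L(min) ≈ 2.81 kΩ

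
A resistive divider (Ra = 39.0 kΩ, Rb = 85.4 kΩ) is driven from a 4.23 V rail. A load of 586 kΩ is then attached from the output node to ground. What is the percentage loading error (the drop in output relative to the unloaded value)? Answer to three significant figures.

The divider's output (Thévenin) resistance is Ra‖Rb = 26.77 kΩ.
Fractional drop under load = R_th/(R_th + R_L) = 26.77 / (26.77 + 586) = 0.04369.
So the output falls by 4.37 %.

4.37 %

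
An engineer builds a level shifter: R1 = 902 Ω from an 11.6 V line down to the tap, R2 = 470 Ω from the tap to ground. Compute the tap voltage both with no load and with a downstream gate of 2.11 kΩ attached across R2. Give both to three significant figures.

Open-circuit: V = 11.6 × 470/(902 + 470) = 3.97 V.
With the load, R2 becomes R2‖R_L = 384.4 Ω, so V = 11.6 × 384.4/1286 = 3.47 V.

Unloaded: 3.97 V; loaded: 3.47 V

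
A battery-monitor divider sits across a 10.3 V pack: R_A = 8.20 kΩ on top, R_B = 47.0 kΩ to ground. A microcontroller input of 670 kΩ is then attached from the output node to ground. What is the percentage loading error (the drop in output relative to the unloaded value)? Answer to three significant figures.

1.03 %

The divider's output (Thévenin) resistance is R_A‖R_B = 6.982 kΩ.
Fractional drop under load = R_th/(R_th + R_L) = 6.982 / (6.982 + 670) = 0.01031.
So the output falls by 1.03 %.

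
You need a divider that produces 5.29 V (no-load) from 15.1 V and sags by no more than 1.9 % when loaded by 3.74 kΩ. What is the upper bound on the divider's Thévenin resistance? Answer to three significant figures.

Loading drop = R_th/(R_th + R_L) ≤ 0.0190, so R_th ≤ R_L · ε/(1−ε) = 3.74 kΩ × 0.0190/0.9810 = 72.4 Ω.

R_th ≤ 72.4 Ω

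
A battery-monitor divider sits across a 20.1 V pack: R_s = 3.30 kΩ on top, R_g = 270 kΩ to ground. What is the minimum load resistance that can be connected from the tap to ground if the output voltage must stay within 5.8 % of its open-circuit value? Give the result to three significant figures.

Output resistance R_th = R_s‖R_g = (3.30 × 270)/273.3 = 3.260 kΩ.
The fractional drop is R_th/(R_th + R_L); requiring this ≤ 0.0580 gives R_L ≥ R_th(1/0.0580 − 1) = 3.260 × 16.24 = 52.9 kΩ.

R_L(min) ≈ 52.9 kΩ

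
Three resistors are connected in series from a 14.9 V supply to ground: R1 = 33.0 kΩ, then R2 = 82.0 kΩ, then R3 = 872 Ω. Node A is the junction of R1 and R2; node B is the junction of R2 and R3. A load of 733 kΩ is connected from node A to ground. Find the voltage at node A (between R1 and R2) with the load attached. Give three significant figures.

Below node A the series string R2+R3 = 82870 Ω sits in parallel with the 733000 Ω load: 74450 Ω.
V_A = 14.9 × 74450/(33000 + 74450) = 10.3 V.

V ≈ 10.3 V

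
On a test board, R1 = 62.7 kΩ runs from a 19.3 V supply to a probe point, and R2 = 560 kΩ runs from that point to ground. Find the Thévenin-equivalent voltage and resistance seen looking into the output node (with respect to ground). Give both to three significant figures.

V_th = 17.4 V, R_th = 56.4 kΩ

V_th is the open-circuit tap voltage: 19.3 × 560/(62.7 + 560) = 17.4 V.
With the supply zeroed, R1 and R2 appear in parallel from the tap: R_th = R1‖R2 = (62.7 × 560)/622.7 = 56.4 kΩ.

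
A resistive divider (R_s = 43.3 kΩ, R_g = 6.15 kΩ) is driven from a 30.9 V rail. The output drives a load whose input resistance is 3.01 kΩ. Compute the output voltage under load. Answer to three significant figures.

V_out ≈ 1.38 V

The load sits in parallel with R_g: R_g‖R_L = (6.15 × 3.01) / (6.15 + 3.01) = 2.021 kΩ.
V_out = 30.9 × 2.021 / (43.3 + 2.021) = 30.9 × 2.021/45.32 = 1.38 V.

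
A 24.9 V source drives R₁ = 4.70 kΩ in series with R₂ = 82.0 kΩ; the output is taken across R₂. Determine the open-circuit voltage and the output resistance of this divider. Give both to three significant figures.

V_th is the open-circuit tap voltage: 24.9 × 82.0/(4.70 + 82.0) = 23.6 V.
With the supply zeroed, R₁ and R₂ appear in parallel from the tap: R_th = R₁‖R₂ = (4.70 × 82.0)/86.70 = 4.45 kΩ.

V_th = 23.6 V, R_th = 4.45 kΩ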